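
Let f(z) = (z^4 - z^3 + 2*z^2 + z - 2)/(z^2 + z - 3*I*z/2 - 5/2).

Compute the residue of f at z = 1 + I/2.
Write f(z) = P(z)/Q(z) with P(z) = z^4 - z^3 + 2*z^2 + z - 2 and Q(z) = z^2 + z - 3*I*z/2 - 5/2.
The denominator factors as Q(z) = (z + 2 - I)*(z - 1 - I/2), so z = 1 + I/2 is a simple zero of Q and P is analytic there; z = 1 + I/2 is therefore a simple pole and
  Res(f, z₀) = P(z₀)/Q'(z₀).

Q'(z) = 2*z + 1 - 3*I/2, so Q'(1 + I/2) = 3 - I/2.
P(1 + I/2) = -3/16 + 21*I/8.

Res(f, 1 + I/2) = (-3/16 + 21*I/8)/(3 - I/2) = -15/74 + 249*I/296

Final answer: -15/74 + 249*I/296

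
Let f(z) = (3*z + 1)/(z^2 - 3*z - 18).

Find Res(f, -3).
Write f(z) = P(z)/Q(z) with P(z) = 3*z + 1 and Q(z) = z^2 - 3*z - 18.
The denominator factors as Q(z) = (z + 3)*(z - 6), so z = -3 is a simple zero of Q and P is analytic there; z = -3 is therefore a simple pole and
  Res(f, z₀) = P(z₀)/Q'(z₀).

Q'(z) = 2*z - 3, so Q'(-3) = -9.
P(-3) = -8.

Res(f, -3) = (-8)/(-9) = 8/9

Final answer: 8/9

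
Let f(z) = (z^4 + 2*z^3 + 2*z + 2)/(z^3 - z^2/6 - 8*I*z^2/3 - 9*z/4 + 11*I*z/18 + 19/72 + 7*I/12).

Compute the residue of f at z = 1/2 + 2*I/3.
997/900 + 5797*I/1800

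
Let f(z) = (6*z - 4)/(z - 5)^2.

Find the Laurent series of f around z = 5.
Put w = z - (5), i.e. z = w + 5. The denominator is w^2, so it suffices to rewrite the numerator in powers of w.

P(z) = 6*z - 4
P(w + 5) = 26 + 6*w

Dividing each term by w^2:
  f = 26/w^2 + 6/w

Substituting back w = z - 5:
  f(z) = 26/(z - 5)^2 + 6/(z - 5)

The series is finite because the numerator is a polynomial; the negative powers form the principal part, and the coefficient of 1/(z - 5) gives Res(f, 5) = 6.

Final answer: 26/(z - 5)^2 + 6/(z - 5)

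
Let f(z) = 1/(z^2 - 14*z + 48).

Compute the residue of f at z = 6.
Write f(z) = P(z)/Q(z) with P(z) = 1 and Q(z) = z^2 - 14*z + 48.
The denominator factors as Q(z) = (z - 6)*(z - 8), so z = 6 is a simple zero of Q and P is analytic there; z = 6 is therefore a simple pole and
  Res(f, z₀) = P(z₀)/Q'(z₀).

Q'(z) = 2*z - 14, so Q'(6) = -2.
P(6) = 1.

Res(f, 6) = (1)/(-2) = -1/2

Final answer: -1/2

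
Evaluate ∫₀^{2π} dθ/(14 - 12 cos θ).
sqrt(13)*pi/13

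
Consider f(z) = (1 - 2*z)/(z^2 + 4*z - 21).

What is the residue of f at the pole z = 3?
-1/2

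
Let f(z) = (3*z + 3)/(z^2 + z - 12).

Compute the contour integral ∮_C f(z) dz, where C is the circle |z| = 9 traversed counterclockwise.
By the residue theorem, ∮_C f(z) dz = 2πi · (sum of the residues of f at the poles inside |z| = 9).

The denominator factors as (z - 3)*(z + 4), so the singularities of f are simple poles at z = 3, z = -4.
  |3|² = 9 < 81 = 9², so this pole is inside the contour.
  |-4|² = 16 < 81 = 9², so this pole is inside the contour.

With P(z) = 3*z + 3 and Q(z) = z^2 + z - 12, each pole is simple, so Res(f, z₀) = P(z₀)/Q'(z₀) with Q'(z) = 2*z + 1.
  Res(f, 3) = P(3)/Q'(3) = (12)/(7) = 12/7
  Res(f, -4) = P(-4)/Q'(-4) = (-9)/(-7) = 9/7

Sum of residues inside C: 3
∮_C f(z) dz = 2πi · (3) = 6*I*pi

Final answer: 6*I*pi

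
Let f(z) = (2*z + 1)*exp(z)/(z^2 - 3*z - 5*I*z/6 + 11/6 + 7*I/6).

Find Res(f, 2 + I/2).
(186/37 + 6*I/37)*exp(2 + I/2)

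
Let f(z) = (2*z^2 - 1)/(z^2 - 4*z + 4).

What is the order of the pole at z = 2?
Factor the denominator:
  z^2 - 4*z + 4 = (z - 2)^2

The numerator P(z) = 2*z^2 - 1 has P(2) = 7 ≠ 0, so no factor of (z - 2) cancels.
Near z = 2 we can therefore write f(z) = g(z)/(z - 2)^2 with g analytic at 2 and g(2) ≠ 0 (g is just the numerator).

Hence z = 2 is a pole of order 2.

Final answer: 2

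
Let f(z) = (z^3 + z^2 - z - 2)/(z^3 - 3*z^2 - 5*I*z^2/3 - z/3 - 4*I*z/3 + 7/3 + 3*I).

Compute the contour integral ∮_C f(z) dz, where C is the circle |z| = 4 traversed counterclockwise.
By the residue theorem, ∮_C f(z) dz = 2πi · (sum of the residues of f at the poles inside |z| = 4).

The denominator factors as (z + 1 + I/3)*(z - 3 - 2*I)*(z - 1), so the singularities of f are simple poles at z = -1 - I/3, z = 3 + 2*I, z = 1.
  |-1 - I/3|² = 10/9 < 16 = 4², so this pole is inside the contour.
  |3 + 2*I|² = 13 < 16 = 4², so this pole is inside the contour.
  |1|² = 1 < 16 = 4², so this pole is inside the contour.

With P(z) = z^3 + z^2 - z - 2 and Q(z) = z^3 - 3*z^2 - 5*I*z^2/3 - z/3 - 4*I*z/3 + 7/3 + 3*I, each pole is simple, so Res(f, z₀) = P(z₀)/Q'(z₀) with Q'(z) = 3*z^2 - 6*z - 10*I*z/3 - 1/3 - 4*I/3.
  Res(f, -1 - I/3) = P(-1 - I/3)/Q'(-1 - I/3) = (-7/9 + I/27)/(65/9 + 6*I) = -437/7141 + 1199*I/21423
  Res(f, 3 + 2*I) = P(3 + 2*I)/Q'(3 + 2*I) = (-9 + 56*I)/(10/3 + 38*I/3) = 3057/772 + 1353*I/772
  Res(f, 1) = P(1)/Q'(1) = (-1)/(-10/3 - 14*I/3) = 15/148 - 21*I/148

Sum of residues inside C: 4 + 5*I/3
∮_C f(z) dz = 2πi · (4 + 5*I/3) = pi*(-10/3 + 8*I)

Final answer: pi*(-10/3 + 8*I)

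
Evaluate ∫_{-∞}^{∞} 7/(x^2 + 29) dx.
Let f(z) = 7/(z^2 + 29). The denominator has no real zeros and deg Q - deg P = 2 ≥ 2, so the integral of f over the upper semicircle |z| = R tends to 0 as R → ∞. Closing the contour in the upper half-plane,
  ∫_{-∞}^{∞} f(x) dx = 2πi · Σ Res(f, z_k)  over the poles with Im z_k > 0.

Zeros of the denominator: z^2 + 29 = 0 gives z = ±sqrt(29)*I.
Upper half-plane: z = sqrt(29)*I (simple).

Each pole is a simple zero of Q(z) = z^2 + 29, so Res(f, z₀) = P(z₀)/Q'(z₀) with P(z) = 7, Q'(z) = 2*z:
  Res(f, sqrt(29)*I) = (7)/(2*sqrt(29)*I) = -7*sqrt(29)*I/58

∫_{-∞}^{∞} f(x) dx = 2πi · (-7*sqrt(29)*I/58) = 7*sqrt(29)*pi/29

Final answer: 7*sqrt(29)*pi/29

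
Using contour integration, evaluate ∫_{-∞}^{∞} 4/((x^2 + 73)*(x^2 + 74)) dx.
2*pi*(-73*sqrt(74) + 74*sqrt(73))/2701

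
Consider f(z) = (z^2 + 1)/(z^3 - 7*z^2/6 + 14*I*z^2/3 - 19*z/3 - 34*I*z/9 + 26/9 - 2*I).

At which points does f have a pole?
The singularities of f are the zeros of the denominator. Factoring,
  z^3 - 7*z^2/6 + 14*I*z^2/3 - 19*z/3 - 34*I*z/9 + 26/9 - 2*I = (z - 2/3 + 2*I)*(z + 2*I)*(z - 1/2 + 2*I/3)
so the candidates are z = 2/3 - 2*I, z = -2*I, z = 1/2 - 2*I/3.

Check the numerator P(z) = z^2 + 1 at each one:
  P(2/3 - 2*I) = -23/9 - 8*I/3 ≠ 0, so z = 2/3 - 2*I is a (simple) pole.
  P(-2*I) = -3 ≠ 0, so z = -2*I is a (simple) pole.
  P(1/2 - 2*I/3) = 29/36 - 2*I/3 ≠ 0, so z = 1/2 - 2*I/3 is a (simple) pole.

Poles of f: {-2*I, 1/2 - 2*I/3, 2/3 - 2*I}

Final answer: {-2*I, 1/2 - 2*I/3, 2/3 - 2*I}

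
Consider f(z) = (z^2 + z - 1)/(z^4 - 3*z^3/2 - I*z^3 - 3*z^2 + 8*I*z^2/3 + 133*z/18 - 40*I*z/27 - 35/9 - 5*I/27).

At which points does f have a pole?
{-2 + 2*I/3, 1, 1 + 2*I/3, 3/2 - I/3}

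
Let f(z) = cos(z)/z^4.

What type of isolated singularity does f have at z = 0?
Write f(z) = g(z)/z^4 with g(z) = cos(z).
g is entire and g(0) = 1 ≠ 0, so no factor of (z) cancels: the Laurent expansion of f about z = 0 starts at the power -4, i.e. lim_{z→z₀} (z - z₀)^4 f(z) = 1 is finite and nonzero.
So z = 0 is a pole of order 4.

Final answer: pole of order 4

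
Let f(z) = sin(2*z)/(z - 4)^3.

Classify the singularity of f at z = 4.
Write f(z) = g(z)/(z - 4)^3 with g(z) = sin(2*z).
g is entire and g(4) = sin(8) ≠ 0, so no factor of (z - 4) cancels: the Laurent expansion of f about z = 4 starts at the power -3, i.e. lim_{z→z₀} (z - z₀)^3 f(z) = sin(8) is finite and nonzero.
So z = 4 is a pole of order 3.

Final answer: pole of order 3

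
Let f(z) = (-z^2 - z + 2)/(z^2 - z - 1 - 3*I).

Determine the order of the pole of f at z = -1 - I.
Factor the denominator:
  z^2 - z - 1 - 3*I = (z + 1 + I)*(z - 2 - I)

The numerator P(z) = -z^2 - z + 2 has P(-1 - I) = 3 - I ≠ 0, so no factor of (z + 1 + I) cancels.
Near z = -1 - I we can therefore write f(z) = g(z)/(z + 1 + I) with g analytic at -1 - I and g(-1 - I) ≠ 0 (g is the numerator divided by the remaining denominator factors).

Hence z = -1 - I is a pole of order 1.

Final answer: 1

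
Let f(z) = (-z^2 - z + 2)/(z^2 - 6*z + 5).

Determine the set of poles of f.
The singularities of f are the zeros of the denominator. Factoring,
  z^2 - 6*z + 5 = (z - 5)*(z - 1)
so the candidates are z = 5, z = 1.

Check the numerator P(z) = -z^2 - z + 2 at each one:
  P(5) = -28 ≠ 0, so z = 5 is a (simple) pole.
  P(1) = 0, so the factor (z - 1) cancels and z = 1 is only a removable singularity, not a pole.

Poles of f: {5}

Final answer: {5}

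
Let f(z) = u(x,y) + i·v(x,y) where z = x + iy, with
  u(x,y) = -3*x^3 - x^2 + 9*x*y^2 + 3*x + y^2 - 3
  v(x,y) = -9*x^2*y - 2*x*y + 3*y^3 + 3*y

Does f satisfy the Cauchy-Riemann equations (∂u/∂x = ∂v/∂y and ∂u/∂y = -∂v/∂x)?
∂u/∂x = -9*x^2 - 2*x + 9*y^2 + 3
∂v/∂y = -9*x^2 - 2*x + 9*y^2 + 3
∂u/∂y = 18*x*y + 2*y
∂v/∂x = -18*x*y - 2*y
∂u/∂x = ∂v/∂y and ∂u/∂y = -∂v/∂x hold identically; f is analytic.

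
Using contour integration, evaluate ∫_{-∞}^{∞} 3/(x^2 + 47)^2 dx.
Let f(z) = 3/(z^2 + 47)^2. The denominator has no real zeros and deg Q - deg P = 4 ≥ 2, so the integral of f over the upper semicircle |z| = R tends to 0 as R → ∞. Closing the contour in the upper half-plane,
  ∫_{-∞}^{∞} f(x) dx = 2πi · Σ Res(f, z_k)  over the poles with Im z_k > 0.

Zeros of the denominator: z^2 + 47 = 0 gives z = ±sqrt(47)*I.
Upper half-plane: z = sqrt(47)*I (a pole of order 2).

Write f(z) = g(z)/(z - sqrt(47)*I)^2 with g(z) = 3/(z + sqrt(47)*I)^2. For a double pole, Res(f, z₀) = g'(z₀):
  g'(z) = -6/(z + sqrt(47)*I)^3
  Res(f, sqrt(47)*I) = g'(sqrt(47)*I) = -3*sqrt(47)*I/8836

∫_{-∞}^{∞} f(x) dx = 2πi · (-3*sqrt(47)*I/8836) = 3*sqrt(47)*pi/4418

Final answer: 3*sqrt(47)*pi/4418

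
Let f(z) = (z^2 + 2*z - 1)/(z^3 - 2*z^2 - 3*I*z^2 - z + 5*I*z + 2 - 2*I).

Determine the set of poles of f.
{2*I, 1, 1 + I}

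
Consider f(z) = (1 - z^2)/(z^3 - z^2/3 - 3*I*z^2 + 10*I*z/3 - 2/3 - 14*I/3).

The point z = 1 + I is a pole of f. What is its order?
Factor the denominator:
  z^3 - z^2/3 - 3*I*z^2 + 10*I*z/3 - 2/3 - 14*I/3 = (z - 1 - I)*(z - 1/3 + I)*(z + 1 - 3*I)

The numerator P(z) = 1 - z^2 has P(1 + I) = 1 - 2*I ≠ 0, so no factor of (z - 1 - I) cancels.
Near z = 1 + I we can therefore write f(z) = g(z)/(z - 1 - I) with g analytic at 1 + I and g(1 + I) ≠ 0 (g is the numerator divided by the remaining denominator factors).

Hence z = 1 + I is a pole of order 1.

Final answer: 1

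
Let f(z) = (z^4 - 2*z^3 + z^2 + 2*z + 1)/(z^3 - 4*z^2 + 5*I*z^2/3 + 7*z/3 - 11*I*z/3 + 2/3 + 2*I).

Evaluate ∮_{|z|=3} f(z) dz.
By the residue theorem, ∮_C f(z) dz = 2πi · (sum of the residues of f at the poles inside |z| = 3).

The denominator factors as (z - 3 + I)*(z + 2*I/3)*(z - 1), so the singularities of f are simple poles at z = 3 - I, z = -2*I/3, z = 1.
  |3 - I|² = 10 > 9 = 3², so this pole is outside the contour.
  |-2*I/3|² = 4/9 < 9 = 3², so this pole is inside the contour.
  |1|² = 1 < 9 = 3², so this pole is inside the contour.

With P(z) = z^4 - 2*z^3 + z^2 + 2*z + 1 and Q(z) = z^3 - 4*z^2 + 5*I*z^2/3 + 7*z/3 - 11*I*z/3 + 2/3 + 2*I, each pole is simple, so Res(f, z₀) = P(z₀)/Q'(z₀) with Q'(z) = 3*z^2 - 8*z + 10*I*z/3 + 7/3 - 11*I/3.
  Res(f, -2*I/3) = P(-2*I/3)/Q'(-2*I/3) = (61/81 - 52*I/27)/(29/9 + 5*I/3) = -571/9594 - 1813*I/3198
  Res(f, 1) = P(1)/Q'(1) = (3)/(-8/3 - I/3) = -72/65 + 9*I/65

Sum of residues inside C: -4307/3690 - 527*I/1230
∮_C f(z) dz = 2πi · (-4307/3690 - 527*I/1230) = pi*(527/615 - 4307*I/1845)

Final answer: pi*(527/615 - 4307*I/1845)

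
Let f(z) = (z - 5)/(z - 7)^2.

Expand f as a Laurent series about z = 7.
2/(z - 7)^2 + 1/(z - 7)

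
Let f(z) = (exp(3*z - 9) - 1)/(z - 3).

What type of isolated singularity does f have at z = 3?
Let u = z - 3. The exponent is 3*z - 9 = 3u, so
  f = (e^(3u) - 1)/u = ((3u) + (3u)^2/2 + (3u)^3/6 + ...)/u = 3 + (9/2)*u + (9/2)*u^2 + ...
The Laurent expansion about u = 0 has no negative powers; equivalently lim_{z→3} f(z) = 3 exists and is finite.
So the singularity is removable.

Final answer: removable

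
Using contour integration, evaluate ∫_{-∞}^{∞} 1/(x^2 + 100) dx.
Let f(z) = 1/(z^2 + 100). The denominator has no real zeros and deg Q - deg P = 2 ≥ 2, so the integral of f over the upper semicircle |z| = R tends to 0 as R → ∞. Closing the contour in the upper half-plane,
  ∫_{-∞}^{∞} f(x) dx = 2πi · Σ Res(f, z_k)  over the poles with Im z_k > 0.

Zeros of the denominator: z^2 + 100 = 0 gives z = ±10*I.
Upper half-plane: z = 10*I (simple).

Each pole is a simple zero of Q(z) = z^2 + 100, so Res(f, z₀) = P(z₀)/Q'(z₀) with P(z) = 1, Q'(z) = 2*z:
  Res(f, 10*I) = (1)/(20*I) = -I/20

∫_{-∞}^{∞} f(x) dx = 2πi · (-I/20) = pi/10

Final answer: pi/10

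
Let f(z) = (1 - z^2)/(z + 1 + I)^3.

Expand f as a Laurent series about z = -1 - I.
(1 - 2*I)/(z + 1 + I)^3 + (2 + 2*I)/(z + 1 + I)^2 - 1/(z + 1 + I)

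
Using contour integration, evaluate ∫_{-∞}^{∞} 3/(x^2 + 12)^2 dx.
Let f(z) = 3/(z^2 + 12)^2. The denominator has no real zeros and deg Q - deg P = 4 ≥ 2, so the integral of f over the upper semicircle |z| = R tends to 0 as R → ∞. Closing the contour in the upper half-plane,
  ∫_{-∞}^{∞} f(x) dx = 2πi · Σ Res(f, z_k)  over the poles with Im z_k > 0.

Zeros of the denominator: z^2 + 12 = 0 gives z = ±2*sqrt(3)*I.
Upper half-plane: z = 2*sqrt(3)*I (a pole of order 2).

Write f(z) = g(z)/(z - 2*sqrt(3)*I)^2 with g(z) = 3/(z + 2*sqrt(3)*I)^2. For a double pole, Res(f, z₀) = g'(z₀):
  g'(z) = -6/(z + 2*sqrt(3)*I)^3
  Res(f, 2*sqrt(3)*I) = g'(2*sqrt(3)*I) = -sqrt(3)*I/96

∫_{-∞}^{∞} f(x) dx = 2πi · (-sqrt(3)*I/96) = sqrt(3)*pi/48

Final answer: sqrt(3)*pi/48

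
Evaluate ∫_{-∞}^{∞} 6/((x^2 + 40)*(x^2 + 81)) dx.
pi*(-20 + 9*sqrt(10))/1230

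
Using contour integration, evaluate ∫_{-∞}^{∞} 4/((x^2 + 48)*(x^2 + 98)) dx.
Let f(z) = 4/((z^2 + 48)*(z^2 + 98)). The denominator has no real zeros and deg Q - deg P = 4 ≥ 2, so the integral of f over the upper semicircle |z| = R tends to 0 as R → ∞. Closing the contour in the upper half-plane,
  ∫_{-∞}^{∞} f(x) dx = 2πi · Σ Res(f, z_k)  over the poles with Im z_k > 0.

Zeros of the denominator: z^2 + 48 = 0 gives z = ±4*sqrt(3)*I; z^2 + 98 = 0 gives z = ±7*sqrt(2)*I.
Upper half-plane: z = 7*sqrt(2)*I, z = 4*sqrt(3)*I (simple).

Each pole is a simple zero of Q(z) = z^4 + 146*z^2 + 4704, so Res(f, z₀) = P(z₀)/Q'(z₀) with P(z) = 4, Q'(z) = 4*z^3 + 292*z:
  Res(f, 7*sqrt(2)*I) = (4)/(-700*sqrt(2)*I) = sqrt(2)*I/350
  Res(f, 4*sqrt(3)*I) = (4)/(400*sqrt(3)*I) = -sqrt(3)*I/300

Sum of residues: I*(-sqrt(3)/300 + sqrt(2)/350)
∫_{-∞}^{∞} f(x) dx = 2πi · (I*(-sqrt(3)/300 + sqrt(2)/350)) = pi*(-6*sqrt(2) + 7*sqrt(3))/1050

Final answer: pi*(-6*sqrt(2) + 7*sqrt(3))/1050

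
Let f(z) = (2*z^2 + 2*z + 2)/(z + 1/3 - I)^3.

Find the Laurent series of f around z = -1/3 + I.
Put w = z - (-1/3 + I), i.e. z = w - 1/3 + I. The denominator is w^3, so it suffices to rewrite the numerator in powers of w.

P(z) = 2*z^2 + 2*z + 2
P(w - 1/3 + I) = -4/9 + 2*I/3 + (2/3 + 4*I)*w + 2*w^2

Dividing each term by w^3:
  f = (-4/9 + 2*I/3)/w^3 + (2/3 + 4*I)/w^2 + 2/w

Substituting back w = z + 1/3 - I:
  f(z) = (-4/9 + 2*I/3)/(z + 1/3 - I)^3 + (2/3 + 4*I)/(z + 1/3 - I)^2 + 2/(z + 1/3 - I)

The series is finite because the numerator is a polynomial; the negative powers form the principal part, and the coefficient of 1/(z + 1/3 - I) gives Res(f, -1/3 + I) = 2.

Final answer: (-4/9 + 2*I/3)/(z + 1/3 - I)^3 + (2/3 + 4*I)/(z + 1/3 - I)^2 + 2/(z + 1/3 - I)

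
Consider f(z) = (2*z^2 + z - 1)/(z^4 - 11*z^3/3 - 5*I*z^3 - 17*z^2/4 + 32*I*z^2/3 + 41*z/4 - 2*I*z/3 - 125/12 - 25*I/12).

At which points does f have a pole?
The singularities of f are the zeros of the denominator. Factoring,
  z^4 - 11*z^3/3 - 5*I*z^3 - 17*z^2/4 + 32*I*z^2/3 + 41*z/4 - 2*I*z/3 - 125/12 - 25*I/12 = (z + 1 - I)*(z - 2 - 3*I/2)*(z - 2 - 3*I)*(z - 2/3 + I/2)
so the candidates are z = -1 + I, z = 2 + 3*I/2, z = 2 + 3*I, z = 2/3 - I/2.

Check the numerator P(z) = 2*z^2 + z - 1 at each one:
  P(-1 + I) = -2 - 3*I ≠ 0, so z = -1 + I is a (simple) pole.
  P(2 + 3*I/2) = 9/2 + 27*I/2 ≠ 0, so z = 2 + 3*I/2 is a (simple) pole.
  P(2 + 3*I) = -9 + 27*I ≠ 0, so z = 2 + 3*I is a (simple) pole.
  P(2/3 - I/2) = 1/18 - 11*I/6 ≠ 0, so z = 2/3 - I/2 is a (simple) pole.

Poles of f: {-1 + I, 2/3 - I/2, 2 + 3*I/2, 2 + 3*I}

Final answer: {-1 + I, 2/3 - I/2, 2 + 3*I/2, 2 + 3*I}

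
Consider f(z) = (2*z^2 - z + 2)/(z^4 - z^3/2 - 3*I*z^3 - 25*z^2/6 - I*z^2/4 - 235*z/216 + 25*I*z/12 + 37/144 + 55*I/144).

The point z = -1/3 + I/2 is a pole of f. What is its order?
3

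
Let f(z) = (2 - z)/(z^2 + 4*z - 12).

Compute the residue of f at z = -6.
-1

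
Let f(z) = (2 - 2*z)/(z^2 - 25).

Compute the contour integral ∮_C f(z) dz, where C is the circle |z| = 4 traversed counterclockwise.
By the residue theorem, ∮_C f(z) dz = 2πi · (sum of the residues of f at the poles inside |z| = 4).

The denominator factors as (z - 5)*(z + 5), so the singularities of f are simple poles at z = 5, z = -5.
  |5|² = 25 > 16 = 4², so this pole is outside the contour.
  |-5|² = 25 > 16 = 4², so this pole is outside the contour.

No pole lies inside the contour, so f is analytic on and inside C and the integral is 0 (Cauchy's theorem).

Final answer: 0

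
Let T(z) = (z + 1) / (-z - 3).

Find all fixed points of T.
T(z) = z means z + 1 = z*(-z - 3), i.e.
  -z^2 - 4*z - 1 = 0.
Discriminant: (-4)^2 - 4*(-1)*(-1) = 12, so the roots are real.
  z = (4 ± sqrt(12))/(2*(-1))
Fixed points: {-2 - sqrt(3), -2 + sqrt(3)}

Final answer: {-2 - sqrt(3), -2 + sqrt(3)}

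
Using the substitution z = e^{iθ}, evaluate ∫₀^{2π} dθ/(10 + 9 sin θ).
Call the integral J. The integrand is 2π-periodic and we integrate over a full period, so shifting θ does not change the value (θ → θ + π/2 turns sin θ into cos θ). Hence
  J = ∫₀^{2π} dθ/(10 + 9 cos θ).
Put z = e^{iθ}: then cos θ = (z + 1/z)/2, dθ = dz/(iz), and z runs once counterclockwise around |z| = 1:
  J = ∮_{|z|=1} 1/(10 + 9*(z + 1/z)/2) · dz/(iz) = (2/i) ∮_{|z|=1} dz/(9*z^2 + 20*z + 9).
The roots of 9*z^2 + 20*z + 9 are z = (-10 ± sqrt(10^2 - 9^2))/9, with sqrt(19) = sqrt(19); their product is 1, so only z₊ = -10/9 + sqrt(19)/9 lies inside the unit circle (z₋ = -10/9 - sqrt(19)/9 lies outside).
z₊ is a simple zero of q(z) = 9*z^2 + 20*z + 9, so Res(1/q, z₊) = 1/q'(z₊) with q'(z) = 18*z + 20; and q'(z₊) = 9*(z₊ - z₋) = 2*sqrt(19).
Therefore J = (2/i) · 2πi · 1/(2*sqrt(19)) = 2*pi/(sqrt(19)) = 2*sqrt(19)*pi/19

Final answer: 2*sqrt(19)*pi/19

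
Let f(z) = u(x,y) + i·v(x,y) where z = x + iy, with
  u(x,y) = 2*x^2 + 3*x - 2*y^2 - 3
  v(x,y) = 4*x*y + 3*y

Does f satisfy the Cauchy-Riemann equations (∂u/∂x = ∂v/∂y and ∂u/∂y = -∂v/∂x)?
∂u/∂x = 4*x + 3
∂v/∂y = 4*x + 3
∂u/∂y = -4*y
∂v/∂x = 4*y
∂u/∂x = ∂v/∂y and ∂u/∂y = -∂v/∂x hold identically; f is analytic.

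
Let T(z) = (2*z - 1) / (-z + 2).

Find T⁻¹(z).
Set w = T(z) = (2*z - 1) / (-z + 2) and solve for z:
  w*(-z + 2) = 2*z - 1
  2*w + z*(-w - 2) + 1 = 0
  z*(-w - 2) = -2*w - 1
  z = (2*w + 1)/(w + 2)
Renaming the variable, T⁻¹(z) = (2*z + 1)/(z + 2).
(Check: ad - bc = 3 ≠ 0, so T is invertible.)

Final answer: (2*z + 1)/(z + 2)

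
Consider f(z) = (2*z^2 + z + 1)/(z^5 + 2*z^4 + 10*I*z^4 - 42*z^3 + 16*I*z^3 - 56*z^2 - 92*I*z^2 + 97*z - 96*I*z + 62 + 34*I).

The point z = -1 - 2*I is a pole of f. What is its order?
4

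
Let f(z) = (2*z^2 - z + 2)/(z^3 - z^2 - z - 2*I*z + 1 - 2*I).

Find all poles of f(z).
The singularities of f are the zeros of the denominator. Factoring,
  z^3 - z^2 - z - 2*I*z + 1 - 2*I = (z - 2 - I)*(z + I)*(z + 1)
so the candidates are z = 2 + I, z = -I, z = -1.

Check the numerator P(z) = 2*z^2 - z + 2 at each one:
  P(2 + I) = 6 + 7*I ≠ 0, so z = 2 + I is a (simple) pole.
  P(-I) = I ≠ 0, so z = -I is a (simple) pole.
  P(-1) = 5 ≠ 0, so z = -1 is a (simple) pole.

Poles of f: {-1, -I, 2 + I}

Final answer: {-1, -I, 2 + I}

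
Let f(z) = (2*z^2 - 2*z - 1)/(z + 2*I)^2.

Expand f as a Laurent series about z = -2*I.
Put w = z - (-2*I), i.e. z = w - 2*I. The denominator is w^2, so it suffices to rewrite the numerator in powers of w.

P(z) = 2*z^2 - 2*z - 1
P(w - 2*I) = -9 + 4*I + (-2 - 8*I)*w + 2*w^2

Dividing each term by w^2:
  f = (-9 + 4*I)/w^2 + (-2 - 8*I)/w + 2

Substituting back w = z + 2*I:
  f(z) = (-9 + 4*I)/(z + 2*I)^2 + (-2 - 8*I)/(z + 2*I) + 2

The series is finite because the numerator is a polynomial; the negative powers form the principal part, and the coefficient of 1/(z + 2*I) gives Res(f, -2*I) = -2 - 8*I.

Final answer: (-9 + 4*I)/(z + 2*I)^2 + (-2 - 8*I)/(z + 2*I) + 2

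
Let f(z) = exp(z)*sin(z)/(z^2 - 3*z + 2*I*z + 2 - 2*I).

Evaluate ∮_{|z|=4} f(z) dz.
By the residue theorem, ∮_C f(z) dz = 2πi · (sum of the residues of f at the poles inside |z| = 4).

The denominator factors as (z - 2 + 2*I)*(z - 1), so the singularities of f are simple poles at z = 2 - 2*I, z = 1.
  |2 - 2*I|² = 8 < 16 = 4², so this pole is inside the contour.
  |1|² = 1 < 16 = 4², so this pole is inside the contour.

With P(z) = exp(z)*sin(z) and Q(z) = z^2 - 3*z + 2*I*z + 2 - 2*I, each pole is simple, so Res(f, z₀) = P(z₀)/Q'(z₀) with Q'(z) = 2*z - 3 + 2*I.
  Res(f, 2 - 2*I) = P(2 - 2*I)/Q'(2 - 2*I) = (exp(2 - 2*I)*sin(2 - 2*I))/(1 - 2*I) = (1/5 + 2*I/5)*exp(2 - 2*I)*sin(2 - 2*I)
  Res(f, 1) = P(1)/Q'(1) = (exp(1)*sin(1))/(-1 + 2*I) = exp(1)*(-1/5 - 2*I/5)*sin(1)

Sum of residues inside C: (1/5 + 2*I/5)*exp(2 - 2*I)*sin(2 - 2*I) + exp(1)*(-1/5 - 2*I/5)*sin(1)
∮_C f(z) dz = 2πi · ((1/5 + 2*I/5)*exp(2 - 2*I)*sin(2 - 2*I) + exp(1)*(-1/5 - 2*I/5)*sin(1)) = exp(1)*pi*(4/5 - 2*I/5)*sin(1) + pi*(-4/5 + 2*I/5)*exp(2 - 2*I)*sin(2 - 2*I)

Final answer: exp(1)*pi*(4/5 - 2*I/5)*sin(1) + pi*(-4/5 + 2*I/5)*exp(2 - 2*I)*sin(2 - 2*I)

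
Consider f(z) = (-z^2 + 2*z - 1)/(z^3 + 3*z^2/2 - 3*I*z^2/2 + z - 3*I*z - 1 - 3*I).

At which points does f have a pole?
{-1 - I, -1 + I, 1/2 + 3*I/2}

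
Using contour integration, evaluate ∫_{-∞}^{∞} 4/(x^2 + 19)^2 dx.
Let f(z) = 4/(z^2 + 19)^2. The denominator has no real zeros and deg Q - deg P = 4 ≥ 2, so the integral of f over the upper semicircle |z| = R tends to 0 as R → ∞. Closing the contour in the upper half-plane,
  ∫_{-∞}^{∞} f(x) dx = 2πi · Σ Res(f, z_k)  over the poles with Im z_k > 0.

Zeros of the denominator: z^2 + 19 = 0 gives z = ±sqrt(19)*I.
Upper half-plane: z = sqrt(19)*I (a pole of order 2).

Write f(z) = g(z)/(z - sqrt(19)*I)^2 with g(z) = 4/(z + sqrt(19)*I)^2. For a double pole, Res(f, z₀) = g'(z₀):
  g'(z) = -8/(z + sqrt(19)*I)^3
  Res(f, sqrt(19)*I) = g'(sqrt(19)*I) = -sqrt(19)*I/361

∫_{-∞}^{∞} f(x) dx = 2πi · (-sqrt(19)*I/361) = 2*sqrt(19)*pi/361

Final answer: 2*sqrt(19)*pi/361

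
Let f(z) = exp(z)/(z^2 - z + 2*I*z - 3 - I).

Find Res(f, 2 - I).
Write f(z) = P(z)/Q(z) with P(z) = exp(z) and Q(z) = z^2 - z + 2*I*z - 3 - I.
The denominator factors as Q(z) = (z - 2 + I)*(z + 1 + I), so z = 2 - I is a simple zero of Q and P is analytic there; z = 2 - I is therefore a simple pole and
  Res(f, z₀) = P(z₀)/Q'(z₀).

Q'(z) = 2*z - 1 + 2*I, so Q'(2 - I) = 3.
P(2 - I) = exp(2 - I).

Res(f, 2 - I) = (exp(2 - I))/(3) = exp(2 - I)/3

Final answer: exp(2 - I)/3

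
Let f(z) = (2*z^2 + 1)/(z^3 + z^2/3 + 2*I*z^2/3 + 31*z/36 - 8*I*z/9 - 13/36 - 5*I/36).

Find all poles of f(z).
The singularities of f are the zeros of the denominator. Factoring,
  z^3 + z^2/3 + 2*I*z^2/3 + 31*z/36 - 8*I*z/9 - 13/36 - 5*I/36 = (z - I/2)*(z + 2/3 + 3*I/2)*(z - 1/3 - I/3)
so the candidates are z = I/2, z = -2/3 - 3*I/2, z = 1/3 + I/3.

Check the numerator P(z) = 2*z^2 + 1 at each one:
  P(I/2) = 1/2 ≠ 0, so z = I/2 is a (simple) pole.
  P(-2/3 - 3*I/2) = -47/18 + 4*I ≠ 0, so z = -2/3 - 3*I/2 is a (simple) pole.
  P(1/3 + I/3) = 1 + 4*I/9 ≠ 0, so z = 1/3 + I/3 is a (simple) pole.

Poles of f: {-2/3 - 3*I/2, I/2, 1/3 + I/3}

Final answer: {-2/3 - 3*I/2, I/2, 1/3 + I/3}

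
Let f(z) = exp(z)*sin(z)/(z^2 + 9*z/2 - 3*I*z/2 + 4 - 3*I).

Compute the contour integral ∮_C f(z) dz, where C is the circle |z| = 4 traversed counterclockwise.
By the residue theorem, ∮_C f(z) dz = 2πi · (sum of the residues of f at the poles inside |z| = 4).

The denominator factors as (z + 3/2 - I/2)*(z + 3 - I), so the singularities of f are simple poles at z = -3/2 + I/2, z = -3 + I.
  |-3/2 + I/2|² = 5/2 < 16 = 4², so this pole is inside the contour.
  |-3 + I|² = 10 < 16 = 4², so this pole is inside the contour.

With P(z) = exp(z)*sin(z) and Q(z) = z^2 + 9*z/2 - 3*I*z/2 + 4 - 3*I, each pole is simple, so Res(f, z₀) = P(z₀)/Q'(z₀) with Q'(z) = 2*z + 9/2 - 3*I/2.
  Res(f, -3/2 + I/2) = P(-3/2 + I/2)/Q'(-3/2 + I/2) = (-exp(-3/2 + I/2)*sin(3/2 - I/2))/(3/2 - I/2) = (-3/5 - I/5)*exp(-3/2 + I/2)*sin(3/2 - I/2)
  Res(f, -3 + I) = P(-3 + I)/Q'(-3 + I) = (-exp(-3 + I)*sin(3 - I))/(-3/2 + I/2) = (3/5 + I/5)*exp(-3 + I)*sin(3 - I)

Sum of residues inside C: (-3/5 - I/5)*exp(-3/2 + I/2)*sin(3/2 - I/2) + (3/5 + I/5)*exp(-3 + I)*sin(3 - I)
∮_C f(z) dz = 2πi · ((-3/5 - I/5)*exp(-3/2 + I/2)*sin(3/2 - I/2) + (3/5 + I/5)*exp(-3 + I)*sin(3 - I)) = pi*(2/5 - 6*I/5)*exp(-3/2 + I/2)*sin(3/2 - I/2) + pi*(-2/5 + 6*I/5)*exp(-3 + I)*sin(3 - I)

Final answer: pi*(2/5 - 6*I/5)*exp(-3/2 + I/2)*sin(3/2 - I/2) + pi*(-2/5 + 6*I/5)*exp(-3 + I)*sin(3 - I)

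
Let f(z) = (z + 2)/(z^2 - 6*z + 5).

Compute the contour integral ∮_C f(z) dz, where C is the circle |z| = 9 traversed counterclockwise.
By the residue theorem, ∮_C f(z) dz = 2πi · (sum of the residues of f at the poles inside |z| = 9).

The denominator factors as (z - 1)*(z - 5), so the singularities of f are simple poles at z = 1, z = 5.
  |1|² = 1 < 81 = 9², so this pole is inside the contour.
  |5|² = 25 < 81 = 9², so this pole is inside the contour.

With P(z) = z + 2 and Q(z) = z^2 - 6*z + 5, each pole is simple, so Res(f, z₀) = P(z₀)/Q'(z₀) with Q'(z) = 2*z - 6.
  Res(f, 1) = P(1)/Q'(1) = (3)/(-4) = -3/4
  Res(f, 5) = P(5)/Q'(5) = (7)/(4) = 7/4

Sum of residues inside C: 1
∮_C f(z) dz = 2πi · (1) = 2*I*pi

Final answer: 2*I*pi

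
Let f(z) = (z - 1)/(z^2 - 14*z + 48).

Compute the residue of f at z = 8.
Write f(z) = P(z)/Q(z) with P(z) = z - 1 and Q(z) = z^2 - 14*z + 48.
The denominator factors as Q(z) = (z - 8)*(z - 6), so z = 8 is a simple zero of Q and P is analytic there; z = 8 is therefore a simple pole and
  Res(f, z₀) = P(z₀)/Q'(z₀).

Q'(z) = 2*z - 14, so Q'(8) = 2.
P(8) = 7.

Res(f, 8) = (7)/(2) = 7/2

Final answer: 7/2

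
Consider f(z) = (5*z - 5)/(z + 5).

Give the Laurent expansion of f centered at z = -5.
Put w = z - (-5), i.e. z = w - 5. The denominator is w, so it suffices to rewrite the numerator in powers of w.

P(z) = 5*z - 5
P(w - 5) = -30 + 5*w

Dividing each term by w:
  f = -30/w + 5

Substituting back w = z + 5:
  f(z) = -30/(z + 5) + 5

The series is finite because the numerator is a polynomial; the negative powers form the principal part, and the coefficient of 1/(z + 5) gives Res(f, -5) = -30.

Final answer: -30/(z + 5) + 5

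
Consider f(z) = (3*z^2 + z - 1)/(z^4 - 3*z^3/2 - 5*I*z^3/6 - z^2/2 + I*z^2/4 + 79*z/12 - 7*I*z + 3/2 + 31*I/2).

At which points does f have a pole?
The singularities of f are the zeros of the denominator. Factoring,
  z^4 - 3*z^3/2 - 5*I*z^3/6 - z^2/2 + I*z^2/4 + 79*z/12 - 7*I*z + 3/2 + 31*I/2 = (z + 3*I/2)*(z - 2 - 2*I)*(z + 2 - I)*(z - 3/2 + 2*I/3)
so the candidates are z = -3*I/2, z = 2 + 2*I, z = -2 + I, z = 3/2 - 2*I/3.

Check the numerator P(z) = 3*z^2 + z - 1 at each one:
  P(-3*I/2) = -31/4 - 3*I/2 ≠ 0, so z = -3*I/2 is a (simple) pole.
  P(2 + 2*I) = 1 + 26*I ≠ 0, so z = 2 + 2*I is a (simple) pole.
  P(-2 + I) = 6 - 11*I ≠ 0, so z = -2 + I is a (simple) pole.
  P(3/2 - 2*I/3) = 71/12 - 20*I/3 ≠ 0, so z = 3/2 - 2*I/3 is a (simple) pole.

Poles of f: {-2 + I, -3*I/2, 3/2 - 2*I/3, 2 + 2*I}

Final answer: {-2 + I, -3*I/2, 3/2 - 2*I/3, 2 + 2*I}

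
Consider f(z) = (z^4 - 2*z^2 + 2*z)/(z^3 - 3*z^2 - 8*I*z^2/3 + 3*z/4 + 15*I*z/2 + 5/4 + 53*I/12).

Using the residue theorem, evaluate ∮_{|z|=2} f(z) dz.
By the residue theorem, ∮_C f(z) dz = 2πi · (sum of the residues of f at the poles inside |z| = 2).

The denominator factors as (z + 1/2)*(z - 1/2 - 3*I)*(z - 3 + I/3), so the singularities of f are simple poles at z = -1/2, z = 1/2 + 3*I, z = 3 - I/3.
  |-1/2|² = 1/4 < 4 = 2², so this pole is inside the contour.
  |1/2 + 3*I|² = 37/4 > 4 = 2², so this pole is outside the contour.
  |3 - I/3|² = 82/9 > 4 = 2², so this pole is outside the contour.

With P(z) = z^4 - 2*z^2 + 2*z and Q(z) = z^3 - 3*z^2 - 8*I*z^2/3 + 3*z/4 + 15*I*z/2 + 5/4 + 53*I/12, each pole is simple, so Res(f, z₀) = P(z₀)/Q'(z₀) with Q'(z) = 3*z^2 - 6*z - 16*I*z/3 + 3/4 + 15*I/2.
  Res(f, -1/2) = P(-1/2)/Q'(-1/2) = (-23/16)/(9/2 + 61*I/6) = -1863/35600 + 4209*I/35600

∮_C f(z) dz = 2πi · (-1863/35600 + 4209*I/35600) = pi*(-4209/17800 - 1863*I/17800)

Final answer: pi*(-4209/17800 - 1863*I/17800)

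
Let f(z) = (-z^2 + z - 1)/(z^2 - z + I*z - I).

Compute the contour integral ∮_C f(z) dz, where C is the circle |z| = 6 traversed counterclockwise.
-2*pi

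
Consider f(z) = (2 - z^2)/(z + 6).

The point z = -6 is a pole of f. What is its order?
Factor the denominator:
  z + 6 = (z + 6)

The numerator P(z) = 2 - z^2 has P(-6) = -34 ≠ 0, so no factor of (z + 6) cancels.
Near z = -6 we can therefore write f(z) = g(z)/(z + 6) with g analytic at -6 and g(-6) ≠ 0 (g is just the numerator).

Hence z = -6 is a pole of order 1.

Final answer: 1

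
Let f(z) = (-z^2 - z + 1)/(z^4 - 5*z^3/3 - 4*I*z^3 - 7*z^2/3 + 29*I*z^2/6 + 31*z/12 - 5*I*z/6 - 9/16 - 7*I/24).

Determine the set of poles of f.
{I/2, 1/2, 1/2 + 3*I, 2/3 + I/2}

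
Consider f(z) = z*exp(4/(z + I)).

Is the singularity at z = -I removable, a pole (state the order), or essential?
Let u = z + I. Then
  e^(4/u) = Σ_{k≥0} (4)^k/(k!·u^k) = 1 + 4/u + 8/u^2 + 32/(3*u^3) + ...
which has infinitely many negative powers of u, so exp(4/(z + I)) has an essential singularity at z = -I.
The extra factor z is a nonzero polynomial; if the product had at most a pole at z = -I, dividing by that polynomial would leave exp(4/(z + I)) with at most a pole too — contradiction. (Equivalently, the product's Laurent series still has infinitely many negative powers.)
So the singularity is essential.

Final answer: essential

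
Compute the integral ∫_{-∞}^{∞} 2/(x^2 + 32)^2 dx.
Let f(z) = 2/(z^2 + 32)^2. The denominator has no real zeros and deg Q - deg P = 4 ≥ 2, so the integral of f over the upper semicircle |z| = R tends to 0 as R → ∞. Closing the contour in the upper half-plane,
  ∫_{-∞}^{∞} f(x) dx = 2πi · Σ Res(f, z_k)  over the poles with Im z_k > 0.

Zeros of the denominator: z^2 + 32 = 0 gives z = ±4*sqrt(2)*I.
Upper half-plane: z = 4*sqrt(2)*I (a pole of order 2).

Write f(z) = g(z)/(z - 4*sqrt(2)*I)^2 with g(z) = 2/(z + 4*sqrt(2)*I)^2. For a double pole, Res(f, z₀) = g'(z₀):
  g'(z) = -4/(z + 4*sqrt(2)*I)^3
  Res(f, 4*sqrt(2)*I) = g'(4*sqrt(2)*I) = -sqrt(2)*I/512

∫_{-∞}^{∞} f(x) dx = 2πi · (-sqrt(2)*I/512) = sqrt(2)*pi/256

Final answer: sqrt(2)*pi/256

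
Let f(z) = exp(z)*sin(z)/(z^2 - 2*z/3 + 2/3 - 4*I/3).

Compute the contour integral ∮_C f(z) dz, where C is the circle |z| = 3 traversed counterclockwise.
By the residue theorem, ∮_C f(z) dz = 2πi · (sum of the residues of f at the poles inside |z| = 3).

The denominator factors as (z - 1 - I)*(z + 1/3 + I), so the singularities of f are simple poles at z = 1 + I, z = -1/3 - I.
  |1 + I|² = 2 < 9 = 3², so this pole is inside the contour.
  |-1/3 - I|² = 10/9 < 9 = 3², so this pole is inside the contour.

With P(z) = exp(z)*sin(z) and Q(z) = z^2 - 2*z/3 + 2/3 - 4*I/3, each pole is simple, so Res(f, z₀) = P(z₀)/Q'(z₀) with Q'(z) = 2*z - 2/3.
  Res(f, 1 + I) = P(1 + I)/Q'(1 + I) = (exp(1 + I)*sin(1 + I))/(4/3 + 2*I) = (3/13 - 9*I/26)*exp(1 + I)*sin(1 + I)
  Res(f, -1/3 - I) = P(-1/3 - I)/Q'(-1/3 - I) = (-exp(-1/3 - I)*sin(1/3 + I))/(-4/3 - 2*I) = (3/13 - 9*I/26)*exp(-1/3 - I)*sin(1/3 + I)

Sum of residues inside C: (3/13 - 9*I/26)*exp(-1/3 - I)*sin(1/3 + I) + (3/13 - 9*I/26)*exp(1 + I)*sin(1 + I)
∮_C f(z) dz = 2πi · ((3/13 - 9*I/26)*exp(-1/3 - I)*sin(1/3 + I) + (3/13 - 9*I/26)*exp(1 + I)*sin(1 + I)) = pi*(9/13 + 6*I/13)*exp(-1/3 - I)*sin(1/3 + I) + pi*(9/13 + 6*I/13)*exp(1 + I)*sin(1 + I)

Final answer: pi*(9/13 + 6*I/13)*exp(-1/3 - I)*sin(1/3 + I) + pi*(9/13 + 6*I/13)*exp(1 + I)*sin(1 + I)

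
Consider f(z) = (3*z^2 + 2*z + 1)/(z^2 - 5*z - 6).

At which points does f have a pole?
The singularities of f are the zeros of the denominator. Factoring,
  z^2 - 5*z - 6 = (z + 1)*(z - 6)
so the candidates are z = -1, z = 6.

Check the numerator P(z) = 3*z^2 + 2*z + 1 at each one:
  P(-1) = 2 ≠ 0, so z = -1 is a (simple) pole.
  P(6) = 121 ≠ 0, so z = 6 is a (simple) pole.

Poles of f: {-1, 6}

Final answer: {-1, 6}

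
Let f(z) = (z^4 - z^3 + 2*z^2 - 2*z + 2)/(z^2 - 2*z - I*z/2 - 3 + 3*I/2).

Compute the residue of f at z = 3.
1088/65 + 136*I/65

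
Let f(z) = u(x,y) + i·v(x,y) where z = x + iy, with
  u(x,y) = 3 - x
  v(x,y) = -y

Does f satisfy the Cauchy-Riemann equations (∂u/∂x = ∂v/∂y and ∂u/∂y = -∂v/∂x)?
∂u/∂x = -1
∂v/∂y = -1
∂u/∂y = 0
∂v/∂x = 0
∂u/∂x = ∂v/∂y and ∂u/∂y = -∂v/∂x hold identically; f is analytic.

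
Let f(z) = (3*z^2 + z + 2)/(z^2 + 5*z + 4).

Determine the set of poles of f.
{-4, -1}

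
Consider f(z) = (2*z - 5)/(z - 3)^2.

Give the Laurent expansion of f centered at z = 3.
Put w = z - (3), i.e. z = w + 3. The denominator is w^2, so it suffices to rewrite the numerator in powers of w.

P(z) = 2*z - 5
P(w + 3) = 1 + 2*w

Dividing each term by w^2:
  f = 1/w^2 + 2/w

Substituting back w = z - 3:
  f(z) = 1/(z - 3)^2 + 2/(z - 3)

The series is finite because the numerator is a polynomial; the negative powers form the principal part, and the coefficient of 1/(z - 3) gives Res(f, 3) = 2.

Final answer: 1/(z - 3)^2 + 2/(z - 3)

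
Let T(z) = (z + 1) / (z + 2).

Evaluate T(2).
Substitute z = 2:
  numerator:   (2) + 1 = 3
  denominator: (2) + 2 = 4
T(2) = (3)/(4) = 3/4

Final answer: 3/4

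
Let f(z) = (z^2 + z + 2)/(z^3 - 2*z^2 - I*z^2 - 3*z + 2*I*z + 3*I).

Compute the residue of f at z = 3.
21/20 + 7*I/20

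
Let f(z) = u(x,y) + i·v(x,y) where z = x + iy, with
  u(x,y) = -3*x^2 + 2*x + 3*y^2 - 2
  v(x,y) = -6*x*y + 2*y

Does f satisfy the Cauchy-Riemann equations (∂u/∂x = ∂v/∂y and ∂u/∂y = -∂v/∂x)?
∂u/∂x = 2 - 6*x
∂v/∂y = 2 - 6*x
∂u/∂y = 6*y
∂v/∂x = -6*y
∂u/∂x = ∂v/∂y and ∂u/∂y = -∂v/∂x hold identically; f is analytic.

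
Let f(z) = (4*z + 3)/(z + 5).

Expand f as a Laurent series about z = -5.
Put w = z - (-5), i.e. z = w - 5. The denominator is w, so it suffices to rewrite the numerator in powers of w.

P(z) = 4*z + 3
P(w - 5) = -17 + 4*w

Dividing each term by w:
  f = -17/w + 4

Substituting back w = z + 5:
  f(z) = -17/(z + 5) + 4

The series is finite because the numerator is a polynomial; the negative powers form the principal part, and the coefficient of 1/(z + 5) gives Res(f, -5) = -17.

Final answer: -17/(z + 5) + 4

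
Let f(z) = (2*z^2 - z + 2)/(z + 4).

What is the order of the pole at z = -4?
1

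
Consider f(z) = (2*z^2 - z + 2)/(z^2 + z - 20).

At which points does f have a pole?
The singularities of f are the zeros of the denominator. Factoring,
  z^2 + z - 20 = (z + 5)*(z - 4)
so the candidates are z = -5, z = 4.

Check the numerator P(z) = 2*z^2 - z + 2 at each one:
  P(-5) = 57 ≠ 0, so z = -5 is a (simple) pole.
  P(4) = 30 ≠ 0, so z = 4 is a (simple) pole.

Poles of f: {-5, 4}

Final answer: {-5, 4}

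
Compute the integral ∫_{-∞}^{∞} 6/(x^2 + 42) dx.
sqrt(42)*pi/7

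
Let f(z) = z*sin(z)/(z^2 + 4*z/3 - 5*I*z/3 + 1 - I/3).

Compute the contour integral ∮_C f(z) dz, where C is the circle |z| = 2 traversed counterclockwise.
pi*(-18/53 - 10*I/53)*sin(1/3 + I/3)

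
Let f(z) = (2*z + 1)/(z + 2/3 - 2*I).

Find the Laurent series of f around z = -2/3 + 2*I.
Put w = z - (-2/3 + 2*I), i.e. z = w - 2/3 + 2*I. The denominator is w, so it suffices to rewrite the numerator in powers of w.

P(z) = 2*z + 1
P(w - 2/3 + 2*I) = -1/3 + 4*I + 2*w

Dividing each term by w:
  f = (-1/3 + 4*I)/w + 2

Substituting back w = z + 2/3 - 2*I:
  f(z) = (-1/3 + 4*I)/(z + 2/3 - 2*I) + 2

The series is finite because the numerator is a polynomial; the negative powers form the principal part, and the coefficient of 1/(z + 2/3 - 2*I) gives Res(f, -2/3 + 2*I) = -1/3 + 4*I.

Final answer: (-1/3 + 4*I)/(z + 2/3 - 2*I) + 2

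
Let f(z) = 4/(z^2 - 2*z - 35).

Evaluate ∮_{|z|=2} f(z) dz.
By the residue theorem, ∮_C f(z) dz = 2πi · (sum of the residues of f at the poles inside |z| = 2).

The denominator factors as (z + 5)*(z - 7), so the singularities of f are simple poles at z = -5, z = 7.
  |-5|² = 25 > 4 = 2², so this pole is outside the contour.
  |7|² = 49 > 4 = 2², so this pole is outside the contour.

No pole lies inside the contour, so f is analytic on and inside C and the integral is 0 (Cauchy's theorem).

Final answer: 0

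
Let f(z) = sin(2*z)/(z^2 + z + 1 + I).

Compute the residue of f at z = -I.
Write f(z) = P(z)/Q(z) with P(z) = sin(2*z) and Q(z) = z^2 + z + 1 + I.
The denominator factors as Q(z) = (z + I)*(z + 1 - I), so z = -I is a simple zero of Q and P is analytic there; z = -I is therefore a simple pole and
  Res(f, z₀) = P(z₀)/Q'(z₀).

Q'(z) = 2*z + 1, so Q'(-I) = 1 - 2*I.
P(-I) = -I*sinh(2).

Res(f, -I) = (-I*sinh(2))/(1 - 2*I) = (2/5 - I/5)*sinh(2)

Final answer: (2/5 - I/5)*sinh(2)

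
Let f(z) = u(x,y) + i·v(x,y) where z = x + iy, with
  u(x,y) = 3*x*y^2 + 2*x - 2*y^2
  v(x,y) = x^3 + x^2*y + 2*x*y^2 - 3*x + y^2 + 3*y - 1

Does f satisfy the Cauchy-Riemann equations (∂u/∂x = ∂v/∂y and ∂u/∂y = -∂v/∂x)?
∂u/∂x = 3*y^2 + 2
∂v/∂y = x^2 + 4*x*y + 2*y + 3
∂u/∂y = 6*x*y - 4*y
∂v/∂x = 3*x^2 + 2*x*y + 2*y^2 - 3
∂u/∂x ≠ ∂v/∂y and ∂u/∂y ≠ -∂v/∂x; the Cauchy-Riemann equations are not satisfied, so f is not analytic.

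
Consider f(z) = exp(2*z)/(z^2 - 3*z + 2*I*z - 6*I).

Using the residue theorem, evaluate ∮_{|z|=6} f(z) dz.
pi*(-4/13 - 6*I/13)*exp(-4*I) + pi*(4/13 + 6*I/13)*exp(6)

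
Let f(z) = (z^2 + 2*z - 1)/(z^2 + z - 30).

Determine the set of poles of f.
The singularities of f are the zeros of the denominator. Factoring,
  z^2 + z - 30 = (z + 6)*(z - 5)
so the candidates are z = -6, z = 5.

Check the numerator P(z) = z^2 + 2*z - 1 at each one:
  P(-6) = 23 ≠ 0, so z = -6 is a (simple) pole.
  P(5) = 34 ≠ 0, so z = 5 is a (simple) pole.

Poles of f: {-6, 5}

Final answer: {-6, 5}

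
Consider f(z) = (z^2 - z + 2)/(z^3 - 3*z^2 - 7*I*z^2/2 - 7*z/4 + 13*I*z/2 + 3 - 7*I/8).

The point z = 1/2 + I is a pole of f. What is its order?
Factor the denominator:
  z^3 - 3*z^2 - 7*I*z^2/2 - 7*z/4 + 13*I*z/2 + 3 - 7*I/8 = (z - 1/2 - I)^2*(z - 2 - 3*I/2)

The numerator P(z) = z^2 - z + 2 has P(1/2 + I) = 3/4 ≠ 0, so no factor of (z - 1/2 - I) cancels.
Near z = 1/2 + I we can therefore write f(z) = g(z)/(z - 1/2 - I)^2 with g analytic at 1/2 + I and g(1/2 + I) ≠ 0 (g is the numerator divided by the remaining denominator factors).

Hence z = 1/2 + I is a pole of order 2.

Final answer: 2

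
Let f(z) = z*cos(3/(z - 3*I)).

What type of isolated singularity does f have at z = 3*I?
Let u = z - 3*I. Then
  cos(3/u) = Σ_{k≥0} (-1)^k (3)^(2k)/((2k)!·u^(2k)) = 1 - 9/(2*u^2) + 27/(8*u^4) + ...
which has infinitely many negative powers of u, so cos(3/(z - 3*I)) has an essential singularity at z = 3*I.
The extra factor z is a nonzero polynomial; if the product had at most a pole at z = 3*I, dividing by that polynomial would leave cos(3/(z - 3*I)) with at most a pole too — contradiction. (Equivalently, the product's Laurent series still has infinitely many negative powers.)
So the singularity is essential.

Final answer: essential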